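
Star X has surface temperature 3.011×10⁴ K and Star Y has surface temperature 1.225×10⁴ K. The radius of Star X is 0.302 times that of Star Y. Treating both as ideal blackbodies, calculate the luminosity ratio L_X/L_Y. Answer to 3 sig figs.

L_X/L_Y ≈ 3.33

L ∝ R²T⁴, so L_X/L_Y = (R_X/R_Y)²(T_X/T_Y)⁴ = (0.302)² × (3.011×10⁴/1.225×10⁴)⁴ = 0.091204 × 36.5005 = 3.33.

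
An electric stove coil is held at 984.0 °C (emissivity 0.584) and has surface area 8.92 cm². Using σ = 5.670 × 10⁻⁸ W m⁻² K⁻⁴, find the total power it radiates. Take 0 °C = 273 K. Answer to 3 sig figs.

T = 984.0 °C + 273 = 1257.0 K.
Area A = 8.92 cm² = 8.92×10⁻⁴ m².
P = εσAT⁴ = 0.584 × 5.670×10⁻⁸ × 8.92×10⁻⁴ × (1257.0)⁴ = 73.7 W.

P ≈ 73.7 W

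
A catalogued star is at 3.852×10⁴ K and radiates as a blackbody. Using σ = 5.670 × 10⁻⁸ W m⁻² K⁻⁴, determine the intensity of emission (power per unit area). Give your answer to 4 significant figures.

Stefan–Boltzmann: I = σT⁴ = 5.670×10⁻⁸ × (3.852×10⁴)⁴ = 1.248×10¹¹ W/m².

I ≈ 1.248×10¹¹ W/m²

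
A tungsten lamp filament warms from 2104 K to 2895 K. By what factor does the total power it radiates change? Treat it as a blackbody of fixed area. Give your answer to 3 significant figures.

P ∝ T⁴, so P₂/P₁ = (T₂/T₁)⁴ = (2895/2104)⁴ = (1.37595)⁴ = 3.58.

P₂/P₁ ≈ 3.58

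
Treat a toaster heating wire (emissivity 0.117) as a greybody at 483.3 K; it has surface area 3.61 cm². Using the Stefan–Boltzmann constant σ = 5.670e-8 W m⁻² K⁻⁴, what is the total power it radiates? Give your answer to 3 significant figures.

P ≈ 0.131 W

Area A = 3.61 cm² = 3.61×10⁻⁴ m².
P = εσAT⁴ = 0.117 × 5.670×10⁻⁸ × 3.61×10⁻⁴ × (483.3)⁴ = 0.131 W.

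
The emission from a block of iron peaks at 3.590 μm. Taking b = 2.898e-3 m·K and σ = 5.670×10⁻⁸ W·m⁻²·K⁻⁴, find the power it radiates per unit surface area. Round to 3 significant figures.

Wien's law: T = b/λ_max = 2.898×10⁻³/3.590×10⁻⁶ = 807.242 K.
Then I = σT⁴ = 5.670×10⁻⁸×(807.242)⁴ = 2.41×10⁴ W/m².

I ≈ 2.41×10⁴ W/m²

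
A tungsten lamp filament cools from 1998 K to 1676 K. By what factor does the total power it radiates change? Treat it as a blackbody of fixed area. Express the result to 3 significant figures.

P₂/P₁ ≈ 0.495

P ∝ T⁴, so P₂/P₁ = (T₂/T₁)⁴ = (1676/1998)⁴ = (0.838839)⁴ = 0.495.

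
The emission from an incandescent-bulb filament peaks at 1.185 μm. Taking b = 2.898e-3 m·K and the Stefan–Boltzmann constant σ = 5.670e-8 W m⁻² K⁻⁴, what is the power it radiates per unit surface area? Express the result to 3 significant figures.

Wien's law: T = b/λ_max = 2.898×10⁻³/1.185×10⁻⁶ = 2445.57 K.
Then I = σT⁴ = 5.670×10⁻⁸×(2445.57)⁴ = 2.03×10⁶ W/m².

I ≈ 2.03×10⁶ W/m²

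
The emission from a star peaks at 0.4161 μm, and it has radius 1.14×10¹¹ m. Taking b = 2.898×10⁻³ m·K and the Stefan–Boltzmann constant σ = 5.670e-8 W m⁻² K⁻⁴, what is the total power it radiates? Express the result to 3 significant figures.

Wien's law: T = b/λ_max = 2.898×10⁻³/4.161×10⁻⁷ = 6964.67 K.
Surface area A = 4πR² = 4π(1.14×10¹¹ m)² = 1.63313×10²³ m².
Then P = σAT⁴ = 5.670×10⁻⁸×1.63313×10²³×(6964.67)⁴ = 2.18×10³¹ W.

P ≈ 2.18×10³¹ W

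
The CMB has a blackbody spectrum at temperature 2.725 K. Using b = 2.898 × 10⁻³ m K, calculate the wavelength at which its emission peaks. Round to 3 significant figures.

Wien's displacement law: λ_max = b/T = (2.898×10⁻³ m·K)/(2.725 K) = 1.063×10⁻³ m.
That is 1.06 mm, in the microwave range.

λ_max ≈ 1.06 mm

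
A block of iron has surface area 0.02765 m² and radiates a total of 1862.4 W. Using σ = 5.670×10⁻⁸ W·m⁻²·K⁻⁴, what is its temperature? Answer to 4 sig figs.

Area A = 0.02765 m².
P = σAT⁴ ⇒ T = (P/(σA))^(1/4) = (1862.4/(5.670×10⁻⁸×0.02765))^(1/4) = 1044 K.

T ≈ 1044 K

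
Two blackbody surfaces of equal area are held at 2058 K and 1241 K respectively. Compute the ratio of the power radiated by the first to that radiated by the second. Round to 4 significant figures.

With equal areas, P₁/P₂ = (T₁/T₂)⁴ = (2058/1241)⁴ = 7.563.

P₁/P₂ ≈ 7.563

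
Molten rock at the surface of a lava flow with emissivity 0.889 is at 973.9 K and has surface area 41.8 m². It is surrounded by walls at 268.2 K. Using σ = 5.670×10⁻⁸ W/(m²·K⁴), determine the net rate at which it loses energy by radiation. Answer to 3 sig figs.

Net loss ≈ 1.88×10⁶ W

Area A = 41.8 m².
Net radiated power P_net = εσA(T⁴ − T₀⁴) = 0.889×5.670×10⁻⁸×41.8×(973.9⁴ − 268.2⁴).
T⁴ − T₀⁴ = 8.99617×10¹¹ − 5.17410×10⁹ = 8.94443×10¹¹ K⁴, so P_net = 1.88×10⁶ W.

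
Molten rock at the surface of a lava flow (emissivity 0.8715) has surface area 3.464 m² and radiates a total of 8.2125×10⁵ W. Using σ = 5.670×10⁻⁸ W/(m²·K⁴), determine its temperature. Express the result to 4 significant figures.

T ≈ 1480 K

Area A = 3.464 m².
P = εσAT⁴ ⇒ T = (P/(εσA))^(1/4) = (8.2125×10⁵/(0.8715×5.670×10⁻⁸×3.464))^(1/4) = 1480 K.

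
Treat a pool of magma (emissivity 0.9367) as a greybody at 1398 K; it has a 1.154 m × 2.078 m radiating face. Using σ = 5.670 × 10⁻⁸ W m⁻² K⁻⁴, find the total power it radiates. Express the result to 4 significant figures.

Area A = 1.154 × 2.078 = 2.39801 m².
P = εσAT⁴ = 0.9367 × 5.670×10⁻⁸ × 2.39801 × (1398)⁴ = 4.865×10⁵ W.

P ≈ 4.865×10⁵ W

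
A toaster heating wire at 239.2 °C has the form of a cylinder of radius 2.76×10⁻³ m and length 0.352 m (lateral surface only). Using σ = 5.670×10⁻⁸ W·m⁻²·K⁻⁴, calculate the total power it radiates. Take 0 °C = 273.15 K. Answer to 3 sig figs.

P ≈ 23.8 W

T = 239.2 °C + 273.15 = 512.35 K.
Lateral area A = 2πrL = 2π×2.76×10⁻³×0.352 = 6.10424×10⁻³ m².
P = σAT⁴ = 5.670×10⁻⁸ × 6.10424×10⁻³ × (512.35)⁴ = 23.8 W.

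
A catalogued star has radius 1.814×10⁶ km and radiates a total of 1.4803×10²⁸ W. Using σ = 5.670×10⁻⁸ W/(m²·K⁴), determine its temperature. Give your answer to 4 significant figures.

T ≈ 8914 K

Surface area A = 4πR² = 4π(1.814×10⁹ m)² = 4.13508×10¹⁹ m².
P = σAT⁴ ⇒ T = (P/(σA))^(1/4) = (1.4803×10²⁸/(5.670×10⁻⁸×4.13508×10¹⁹))^(1/4) = 8914 K.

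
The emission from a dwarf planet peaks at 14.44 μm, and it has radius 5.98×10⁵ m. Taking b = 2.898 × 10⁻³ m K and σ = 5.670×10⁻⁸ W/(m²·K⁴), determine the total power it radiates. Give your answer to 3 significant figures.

Wien's law: T = b/λ_max = 2.898×10⁻³/1.444×10⁻⁵ = 200.693 K.
Surface area A = 4πR² = 4π(5.98×10⁵ m)² = 4.49378×10¹² m².
Then P = σAT⁴ = 5.670×10⁻⁸×4.49378×10¹²×(200.693)⁴ = 4.13×10¹⁴ W.

P ≈ 4.13×10¹⁴ W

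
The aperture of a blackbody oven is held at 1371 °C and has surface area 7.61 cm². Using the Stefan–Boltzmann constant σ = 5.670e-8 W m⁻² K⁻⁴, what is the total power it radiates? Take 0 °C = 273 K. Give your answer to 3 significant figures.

T = 1371 °C + 273 = 1644 K.
Area A = 7.61 cm² = 7.61×10⁻⁴ m².
P = σAT⁴ = 5.670×10⁻⁸ × 7.61×10⁻⁴ × (1644)⁴ = 315 W.

P ≈ 315 W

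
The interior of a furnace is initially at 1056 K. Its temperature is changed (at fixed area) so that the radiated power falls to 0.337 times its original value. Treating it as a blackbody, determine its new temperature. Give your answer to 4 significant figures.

P ∝ T⁴, so T₂/T₁ = (P₂/P₁)^(1/4) = (0.337)^(1/4) = 0.761917.
T₂ = 1056 × 0.761917 = 804.6 K.

T₂ ≈ 804.6 K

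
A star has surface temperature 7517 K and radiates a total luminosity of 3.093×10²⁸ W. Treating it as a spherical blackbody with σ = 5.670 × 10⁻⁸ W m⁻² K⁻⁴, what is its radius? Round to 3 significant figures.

R ≈ 3.69×10⁹ m

L = 4πR²σT⁴ ⇒ R = √(L/(4πσT⁴)).
σT⁴ = 1.81034×10⁸ W/m², so R = √(3.093×10²⁸/(4π×1.81034×10⁸)) = 3.69×10⁹ m.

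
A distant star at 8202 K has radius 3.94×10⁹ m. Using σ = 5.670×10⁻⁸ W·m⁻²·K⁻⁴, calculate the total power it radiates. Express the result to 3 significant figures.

Surface area A = 4πR² = 4π(3.94×10⁹ m)² = 1.95075×10²⁰ m².
P = σAT⁴ = 5.670×10⁻⁸ × 1.95075×10²⁰ × (8202)⁴ = 5.01×10²⁸ W.

P ≈ 5.01×10²⁸ W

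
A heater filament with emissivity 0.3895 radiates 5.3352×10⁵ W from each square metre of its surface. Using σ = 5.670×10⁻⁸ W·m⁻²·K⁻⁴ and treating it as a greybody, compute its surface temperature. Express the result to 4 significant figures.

T ≈ 2217 K

I = εσT⁴, so T = (I/εσ)^(1/4) = (5.3352×10⁵/(0.3895×5.670×10⁻⁸))^(1/4) = 2217 K.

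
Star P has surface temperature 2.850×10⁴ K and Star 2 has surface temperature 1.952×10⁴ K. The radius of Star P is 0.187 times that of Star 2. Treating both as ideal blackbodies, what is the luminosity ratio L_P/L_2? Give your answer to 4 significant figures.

L_P/L_2 ≈ 0.1589

L ∝ R²T⁴, so L_P/L_2 = (R_P/R_2)²(T_P/T_2)⁴ = (0.187)² × (2.850×10⁴/1.952×10⁴)⁴ = 0.034969 × 4.54423 = 0.1589.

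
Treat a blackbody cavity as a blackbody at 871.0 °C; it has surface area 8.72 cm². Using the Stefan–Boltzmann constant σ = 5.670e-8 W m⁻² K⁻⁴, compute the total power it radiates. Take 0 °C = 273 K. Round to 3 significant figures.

P ≈ 84.7 W

T = 871.0 °C + 273 = 1144.0 K.
Area A = 8.72 cm² = 8.72×10⁻⁴ m².
P = σAT⁴ = 5.670×10⁻⁸ × 8.72×10⁻⁴ × (1144.0)⁴ = 84.7 W.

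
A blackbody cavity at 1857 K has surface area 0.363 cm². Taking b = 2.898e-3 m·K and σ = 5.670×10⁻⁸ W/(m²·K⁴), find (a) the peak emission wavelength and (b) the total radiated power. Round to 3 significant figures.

(a) λ_max = b/T = 2.898×10⁻³/1857 = 1.561×10⁻⁶ m = 1.56×10³ nm.
Area A = 0.363 cm² = 3.63×10⁻⁵ m².
(b) P = σAT⁴ = 5.670×10⁻⁸×3.63×10⁻⁵×(1857)⁴ = 24.5 W.

λ_max ≈ 1.56×10³ nm; P ≈ 24.5 W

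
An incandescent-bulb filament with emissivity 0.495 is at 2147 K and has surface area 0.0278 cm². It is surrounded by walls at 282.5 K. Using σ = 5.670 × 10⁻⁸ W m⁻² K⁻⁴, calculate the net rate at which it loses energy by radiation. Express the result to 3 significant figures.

Area A = 0.0278 cm² = 2.78×10⁻⁶ m².
Net radiated power P_net = εσA(T⁴ − T₀⁴) = 0.495×5.670×10⁻⁸×2.78×10⁻⁶×(2147⁴ − 282.5⁴).
T⁴ − T₀⁴ = 2.12485×10¹³ − 6.36904×10⁹ = 2.12421×10¹³ K⁴, so P_net = 1.66 W.

Net loss ≈ 1.66 W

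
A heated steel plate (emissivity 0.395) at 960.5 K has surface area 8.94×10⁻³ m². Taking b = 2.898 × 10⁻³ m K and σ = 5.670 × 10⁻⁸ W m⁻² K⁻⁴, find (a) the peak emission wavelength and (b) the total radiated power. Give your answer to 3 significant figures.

λ_max ≈ 3.02 μm; P ≈ 170 W

(a) λ_max = b/T = 2.898×10⁻³/960.5 = 3.017×10⁻⁶ m = 3.02 μm.
Area A = 8.94×10⁻³ m².
(b) P = εσAT⁴ = 0.395×5.670×10⁻⁸×8.94×10⁻³×(960.5)⁴ = 170 W.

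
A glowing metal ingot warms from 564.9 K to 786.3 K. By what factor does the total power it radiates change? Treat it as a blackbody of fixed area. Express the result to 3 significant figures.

P₂/P₁ ≈ 3.75

P ∝ T⁴, so P₂/P₁ = (T₂/T₁)⁴ = (786.3/564.9)⁴ = (1.39193)⁴ = 3.75.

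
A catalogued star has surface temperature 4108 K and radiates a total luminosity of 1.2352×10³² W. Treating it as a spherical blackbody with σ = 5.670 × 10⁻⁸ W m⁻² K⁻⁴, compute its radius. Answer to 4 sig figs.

L = 4πR²σT⁴ ⇒ R = √(L/(4πσT⁴)).
σT⁴ = 1.61475×10⁷ W/m², so R = √(1.2352×10³²/(4π×1.61475×10⁷)) = 7.802×10¹¹ m.

R ≈ 7.802×10¹¹ m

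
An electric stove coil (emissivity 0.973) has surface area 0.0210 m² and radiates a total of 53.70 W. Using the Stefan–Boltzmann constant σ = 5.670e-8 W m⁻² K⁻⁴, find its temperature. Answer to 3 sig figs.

T ≈ 464 K

Area A = 0.0210 m².
P = εσAT⁴ ⇒ T = (P/(εσA))^(1/4) = (53.70/(0.973×5.670×10⁻⁸×0.0210))^(1/4) = 464 K.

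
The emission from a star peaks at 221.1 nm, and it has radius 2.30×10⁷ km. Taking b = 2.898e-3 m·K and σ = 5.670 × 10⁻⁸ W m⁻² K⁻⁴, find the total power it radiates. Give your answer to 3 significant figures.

Wien's law: T = b/λ_max = 2.898×10⁻³/2.211×10⁻⁷ = 13107.2 K.
Surface area A = 4πR² = 4π(2.30×10¹⁰ m)² = 6.64761×10²¹ m².
Then P = σAT⁴ = 5.670×10⁻⁸×6.64761×10²¹×(13107.2)⁴ = 1.11×10³¹ W.

P ≈ 1.11×10³¹ W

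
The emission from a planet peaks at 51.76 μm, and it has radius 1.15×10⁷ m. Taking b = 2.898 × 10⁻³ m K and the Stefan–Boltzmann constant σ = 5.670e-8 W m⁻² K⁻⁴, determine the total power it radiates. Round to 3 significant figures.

Wien's law: T = b/λ_max = 2.898×10⁻³/5.176×10⁻⁵ = 55.9892 K.
Surface area A = 4πR² = 4π(1.15×10⁷ m)² = 1.66190×10¹⁵ m².
Then P = σAT⁴ = 5.670×10⁻⁸×1.66190×10¹⁵×(55.9892)⁴ = 9.26×10¹⁴ W.

P ≈ 9.26×10¹⁴ W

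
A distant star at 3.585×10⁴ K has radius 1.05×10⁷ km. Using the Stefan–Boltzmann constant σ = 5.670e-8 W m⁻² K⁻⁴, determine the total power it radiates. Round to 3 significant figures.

P ≈ 1.30×10³² W

Surface area A = 4πR² = 4π(1.05×10¹⁰ m)² = 1.38544×10²¹ m².
P = σAT⁴ = 5.670×10⁻⁸ × 1.38544×10²¹ × (3.585×10⁴)⁴ = 1.30×10³² W.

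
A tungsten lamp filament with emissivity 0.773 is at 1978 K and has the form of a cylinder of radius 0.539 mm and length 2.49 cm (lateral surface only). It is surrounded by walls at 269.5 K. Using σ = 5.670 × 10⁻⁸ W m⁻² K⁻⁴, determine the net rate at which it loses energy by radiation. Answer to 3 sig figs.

Lateral area A = 2πrL = 2π×5.39×10⁻⁴×0.0249 = 8.43273×10⁻⁵ m².
Net radiated power P_net = εσA(T⁴ − T₀⁴) = 0.773×5.670×10⁻⁸×8.43273×10⁻⁵×(1978⁴ − 269.5⁴).
T⁴ − T₀⁴ = 1.53075×10¹³ − 5.27515×10⁹ = 1.53022×10¹³ K⁴, so P_net = 56.6 W.

Net loss ≈ 56.6 W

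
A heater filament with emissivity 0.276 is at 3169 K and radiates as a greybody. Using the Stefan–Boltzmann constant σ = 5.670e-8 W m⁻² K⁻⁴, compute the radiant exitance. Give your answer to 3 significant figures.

I ≈ 1.58×10⁶ W/m²

Stefan–Boltzmann: I = εσT⁴ = 0.276 × 5.670×10⁻⁸ × (3169)⁴ = 1.58×10⁶ W/m².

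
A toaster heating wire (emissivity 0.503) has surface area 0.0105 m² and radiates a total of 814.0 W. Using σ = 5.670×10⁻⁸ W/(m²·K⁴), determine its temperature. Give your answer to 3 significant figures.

Area A = 0.0105 m².
P = εσAT⁴ ⇒ T = (P/(εσA))^(1/4) = (814.0/(0.503×5.670×10⁻⁸×0.0105))^(1/4) = 1.28×10³ K.

T ≈ 1.28×10³ K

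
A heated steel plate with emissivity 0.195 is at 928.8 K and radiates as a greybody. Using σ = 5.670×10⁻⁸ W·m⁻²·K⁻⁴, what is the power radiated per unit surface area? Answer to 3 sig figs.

Stefan–Boltzmann: I = εσT⁴ = 0.195 × 5.670×10⁻⁸ × (928.8)⁴ = 8.23×10³ W/m².

I ≈ 8.23×10³ W/m²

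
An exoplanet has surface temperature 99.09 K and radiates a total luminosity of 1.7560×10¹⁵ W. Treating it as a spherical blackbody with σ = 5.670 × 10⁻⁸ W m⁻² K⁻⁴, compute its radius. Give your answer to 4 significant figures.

L = 4πR²σT⁴ ⇒ R = √(L/(4πσT⁴)).
σT⁴ = 5.46641 W/m², so R = √(1.7560×10¹⁵/(4π×5.46641)) = 5.056×10⁶ m.

R ≈ 5.056×10⁶ m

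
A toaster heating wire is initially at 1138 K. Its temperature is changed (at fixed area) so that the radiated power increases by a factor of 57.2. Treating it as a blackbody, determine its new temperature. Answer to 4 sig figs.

T₂ ≈ 3130 K

P ∝ T⁴, so T₂/T₁ = (P₂/P₁)^(1/4) = (57.2)^(1/4) = 2.75010.
T₂ = 1138 × 2.75010 = 3130 K.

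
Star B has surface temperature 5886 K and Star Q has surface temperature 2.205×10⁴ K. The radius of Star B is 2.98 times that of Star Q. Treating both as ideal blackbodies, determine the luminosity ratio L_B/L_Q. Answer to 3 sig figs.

L ∝ R²T⁴, so L_B/L_Q = (R_B/R_Q)²(T_B/T_Q)⁴ = (2.98)² × (5886/2.205×10⁴)⁴ = 8.8804 × 5.07746×10⁻³ = 0.0451.

L_B/L_Q ≈ 0.0451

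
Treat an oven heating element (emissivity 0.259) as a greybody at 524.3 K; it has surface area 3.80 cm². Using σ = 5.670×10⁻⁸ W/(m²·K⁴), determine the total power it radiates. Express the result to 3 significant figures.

P ≈ 0.422 W

Area A = 3.80 cm² = 3.80×10⁻⁴ m².
P = εσAT⁴ = 0.259 × 5.670×10⁻⁸ × 3.80×10⁻⁴ × (524.3)⁴ = 0.422 W.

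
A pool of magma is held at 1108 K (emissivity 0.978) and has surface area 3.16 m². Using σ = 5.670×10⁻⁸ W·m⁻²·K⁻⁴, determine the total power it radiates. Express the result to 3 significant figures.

P ≈ 2.64×10⁵ W

Area A = 3.16 m².
P = εσAT⁴ = 0.978 × 5.670×10⁻⁸ × 3.16 × (1108)⁴ = 2.64×10⁵ W.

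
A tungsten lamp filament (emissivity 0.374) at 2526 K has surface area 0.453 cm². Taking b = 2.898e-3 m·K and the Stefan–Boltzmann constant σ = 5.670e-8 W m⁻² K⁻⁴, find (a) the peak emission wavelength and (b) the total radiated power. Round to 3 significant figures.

(a) λ_max = b/T = 2.898×10⁻³/2526 = 1.147×10⁻⁶ m = 1.15×10³ nm.
Area A = 0.453 cm² = 4.53×10⁻⁵ m².
(b) P = εσAT⁴ = 0.374×5.670×10⁻⁸×4.53×10⁻⁵×(2526)⁴ = 39.1 W.

λ_max ≈ 1.15×10³ nm; P ≈ 39.1 W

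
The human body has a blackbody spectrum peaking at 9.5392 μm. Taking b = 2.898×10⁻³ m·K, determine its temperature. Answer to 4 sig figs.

T ≈ 303.8 K

Wien's law gives T = b/λ_max = (2.898×10⁻³ m·K)/(9.5392×10⁻⁶ m) = 303.8 K.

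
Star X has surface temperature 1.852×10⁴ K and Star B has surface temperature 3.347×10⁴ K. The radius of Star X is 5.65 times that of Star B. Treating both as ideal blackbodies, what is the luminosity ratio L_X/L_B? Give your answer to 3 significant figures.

L ∝ R²T⁴, so L_X/L_B = (R_X/R_B)²(T_X/T_B)⁴ = (5.65)² × (1.852×10⁴/3.347×10⁴)⁴ = 31.9225 × 0.0937435 = 2.99.

L_X/L_B ≈ 2.99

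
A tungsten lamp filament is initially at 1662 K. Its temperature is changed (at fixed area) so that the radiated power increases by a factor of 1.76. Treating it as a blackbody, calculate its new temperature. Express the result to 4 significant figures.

P ∝ T⁴, so T₂/T₁ = (P₂/P₁)^(1/4) = (1.76)^(1/4) = 1.15180.
T₂ = 1662 × 1.15180 = 1914 K.

T₂ ≈ 1914 K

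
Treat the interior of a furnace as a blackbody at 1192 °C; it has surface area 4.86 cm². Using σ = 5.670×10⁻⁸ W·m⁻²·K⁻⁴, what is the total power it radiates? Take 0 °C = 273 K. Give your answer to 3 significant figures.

P ≈ 127 W

T = 1192 °C + 273 = 1465 K.
Area A = 4.86 cm² = 4.86×10⁻⁴ m².
P = σAT⁴ = 5.670×10⁻⁸ × 4.86×10⁻⁴ × (1465)⁴ = 127 W.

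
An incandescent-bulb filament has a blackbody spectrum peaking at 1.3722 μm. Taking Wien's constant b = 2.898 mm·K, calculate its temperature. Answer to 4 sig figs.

Wien's law gives T = b/λ_max = (2.898×10⁻³ m·K)/(1.3722×10⁻⁶ m) = 2112 K.

T ≈ 2112 K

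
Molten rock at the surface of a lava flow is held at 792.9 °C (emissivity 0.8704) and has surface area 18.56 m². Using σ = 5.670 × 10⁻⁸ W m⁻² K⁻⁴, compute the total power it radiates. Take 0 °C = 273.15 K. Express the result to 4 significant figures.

P ≈ 1.183×10⁶ W

T = 792.9 °C + 273.15 = 1066.05 K.
Area A = 18.56 m².
P = εσAT⁴ = 0.8704 × 5.670×10⁻⁸ × 18.56 × (1066.05)⁴ = 1.183×10⁶ W.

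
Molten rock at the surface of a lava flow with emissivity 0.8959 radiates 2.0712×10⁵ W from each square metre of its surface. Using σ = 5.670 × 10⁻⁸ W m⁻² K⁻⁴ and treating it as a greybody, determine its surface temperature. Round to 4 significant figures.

I = εσT⁴, so T = (I/εσ)^(1/4) = (2.0712×10⁵/(0.8959×5.670×10⁻⁸))^(1/4) = 1421 K.

T ≈ 1421 K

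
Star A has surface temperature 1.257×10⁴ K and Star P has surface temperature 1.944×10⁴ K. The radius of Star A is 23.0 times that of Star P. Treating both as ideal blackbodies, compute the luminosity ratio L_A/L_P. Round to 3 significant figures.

L_A/L_P ≈ 92.5

L ∝ R²T⁴, so L_A/L_P = (R_A/R_P)²(T_A/T_P)⁴ = (23.0)² × (1.257×10⁴/1.944×10⁴)⁴ = 529 × 0.174806 = 92.5.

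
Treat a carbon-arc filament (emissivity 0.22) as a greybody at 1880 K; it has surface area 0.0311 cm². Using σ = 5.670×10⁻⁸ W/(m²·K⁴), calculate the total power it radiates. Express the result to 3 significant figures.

P ≈ 0.485 W

Area A = 0.0311 cm² = 3.11×10⁻⁶ m².
P = εσAT⁴ = 0.22 × 5.670×10⁻⁸ × 3.11×10⁻⁶ × (1880)⁴ = 0.485 W.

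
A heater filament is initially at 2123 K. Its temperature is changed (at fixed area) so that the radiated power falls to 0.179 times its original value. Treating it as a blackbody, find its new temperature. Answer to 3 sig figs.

P ∝ T⁴, so T₂/T₁ = (P₂/P₁)^(1/4) = (0.179)^(1/4) = 0.650449.
T₂ = 2123 × 0.650449 = 1.38×10³ K.

T₂ ≈ 1.38×10³ K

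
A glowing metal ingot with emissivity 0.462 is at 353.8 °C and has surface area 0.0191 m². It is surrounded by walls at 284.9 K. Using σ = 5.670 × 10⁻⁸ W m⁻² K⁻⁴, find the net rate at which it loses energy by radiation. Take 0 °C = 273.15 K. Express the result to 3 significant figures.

Net loss ≈ 74.0 W

T = 353.8 °C + 273.15 = 626.95 K.
Area A = 0.0191 m².
Net radiated power P_net = εσA(T⁴ − T₀⁴) = 0.462×5.670×10⁻⁸×0.0191×(626.95⁴ − 284.9⁴).
T⁴ − T₀⁴ = 1.54501×10¹¹ − 6.58825×10⁹ = 1.47913×10¹¹ K⁴, so P_net = 74.0 W.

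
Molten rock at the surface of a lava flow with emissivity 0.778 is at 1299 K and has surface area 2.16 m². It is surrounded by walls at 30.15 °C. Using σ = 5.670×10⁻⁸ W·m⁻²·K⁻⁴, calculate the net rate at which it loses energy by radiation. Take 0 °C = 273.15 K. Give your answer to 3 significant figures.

Surroundings: T = 30.15 °C + 273.15 = 303.30 K.
Area A = 2.16 m².
Net radiated power P_net = εσA(T⁴ − T₀⁴) = 0.778×5.670×10⁻⁸×2.16×(1299⁴ − 303.30⁴).
T⁴ − T₀⁴ = 2.84732×10¹² − 8.46232×10⁹ = 2.83886×10¹² K⁴, so P_net = 2.70×10⁵ W.

Net loss ≈ 2.70×10⁵ W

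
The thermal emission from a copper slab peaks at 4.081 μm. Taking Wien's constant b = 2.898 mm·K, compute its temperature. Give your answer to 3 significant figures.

T ≈ 710 K

Wien's law gives T = b/λ_max = (2.898×10⁻³ m·K)/(4.081×10⁻⁶ m) = 710 K.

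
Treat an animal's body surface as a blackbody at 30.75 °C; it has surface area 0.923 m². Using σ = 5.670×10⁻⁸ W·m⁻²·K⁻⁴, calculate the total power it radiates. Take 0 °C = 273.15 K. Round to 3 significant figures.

P ≈ 446 W

T = 30.75 °C + 273.15 = 303.90 K.
Area A = 0.923 m².
P = σAT⁴ = 5.670×10⁻⁸ × 0.923 × (303.90)⁴ = 446 W.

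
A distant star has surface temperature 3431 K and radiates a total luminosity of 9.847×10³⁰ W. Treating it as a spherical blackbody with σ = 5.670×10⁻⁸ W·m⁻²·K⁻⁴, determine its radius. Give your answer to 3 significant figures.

L = 4πR²σT⁴ ⇒ R = √(L/(4πσT⁴)).
σT⁴ = 7.85717×10⁶ W/m², so R = √(9.847×10³⁰/(4π×7.85717×10⁶)) = 3.16×10¹¹ m.

R ≈ 3.16×10¹¹ m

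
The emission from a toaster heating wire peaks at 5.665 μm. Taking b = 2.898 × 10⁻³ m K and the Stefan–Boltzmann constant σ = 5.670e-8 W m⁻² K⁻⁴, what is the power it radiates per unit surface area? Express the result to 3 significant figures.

Wien's law: T = b/λ_max = 2.898×10⁻³/5.665×10⁻⁶ = 511.562 K.
Then I = σT⁴ = 5.670×10⁻⁸×(511.562)⁴ = 3.88×10³ W/m².

I ≈ 3.88×10³ W/m²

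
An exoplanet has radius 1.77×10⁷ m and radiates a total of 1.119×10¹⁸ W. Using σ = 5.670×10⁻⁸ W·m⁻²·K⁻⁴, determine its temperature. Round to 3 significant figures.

Surface area A = 4πR² = 4π(1.77×10⁷ m)² = 3.93692×10¹⁵ m².
P = σAT⁴ ⇒ T = (P/(σA))^(1/4) = (1.119×10¹⁸/(5.670×10⁻⁸×3.93692×10¹⁵))^(1/4) = 266 K.

T ≈ 266 K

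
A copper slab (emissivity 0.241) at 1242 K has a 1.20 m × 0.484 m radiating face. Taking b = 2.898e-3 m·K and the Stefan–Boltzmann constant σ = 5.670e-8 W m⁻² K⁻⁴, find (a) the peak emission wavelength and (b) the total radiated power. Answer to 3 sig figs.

(a) λ_max = b/T = 2.898×10⁻³/1242 = 2.333×10⁻⁶ m = 2.33 μm.
Area A = 1.20 × 0.484 = 0.5808 m².
(b) P = εσAT⁴ = 0.241×5.670×10⁻⁸×0.5808×(1242)⁴ = 1.89×10⁴ W.

λ_max ≈ 2.33 μm; P ≈ 1.89×10⁴ W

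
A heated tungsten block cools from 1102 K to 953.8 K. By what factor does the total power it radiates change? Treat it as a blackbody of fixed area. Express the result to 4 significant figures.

P ∝ T⁴, so P₂/P₁ = (T₂/T₁)⁴ = (953.8/1102)⁴ = (0.865517)⁴ = 0.5612.

P₂/P₁ ≈ 0.5612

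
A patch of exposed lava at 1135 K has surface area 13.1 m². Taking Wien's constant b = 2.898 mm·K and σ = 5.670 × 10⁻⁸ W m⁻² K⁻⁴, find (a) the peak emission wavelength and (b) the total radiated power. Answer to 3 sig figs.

(a) λ_max = b/T = 2.898×10⁻³/1135 = 2.553×10⁻⁶ m = 2.55 μm.
Area A = 13.1 m².
(b) P = σAT⁴ = 5.670×10⁻⁸×13.1×(1135)⁴ = 1.23×10⁶ W.

λ_max ≈ 2.55 μm; P ≈ 1.23×10⁶ W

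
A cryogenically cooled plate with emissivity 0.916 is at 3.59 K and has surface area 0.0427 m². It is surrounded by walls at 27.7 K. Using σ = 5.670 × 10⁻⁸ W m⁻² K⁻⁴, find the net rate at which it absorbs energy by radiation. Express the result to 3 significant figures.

Net gain ≈ 1.31×10⁻³ W

Area A = 0.0427 m².
Net radiated power P_net = εσA(T⁴ − T₀⁴) = 0.916×5.670×10⁻⁸×0.0427×(3.59⁴ − 27.7⁴).
T⁴ − T₀⁴ = 166.103 − 5.88734×10⁵ = -5.88568×10⁵ K⁴, so P_net = -1.31×10⁻³ W — negative, meaning a net gain of 1.31×10⁻³ W.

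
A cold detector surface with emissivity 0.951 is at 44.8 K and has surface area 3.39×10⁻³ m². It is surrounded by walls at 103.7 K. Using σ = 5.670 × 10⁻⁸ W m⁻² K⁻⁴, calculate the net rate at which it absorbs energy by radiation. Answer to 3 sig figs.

Net gain ≈ 0.0204 W

Area A = 3.39×10⁻³ m².
Net radiated power P_net = εσA(T⁴ − T₀⁴) = 0.951×5.670×10⁻⁸×3.39×10⁻³×(44.8⁴ − 103.7⁴).
T⁴ − T₀⁴ = 4.02821×10⁶ − 1.15642×10⁸ = -1.11614×10⁸ K⁴, so P_net = -0.0204 W — negative, meaning a net gain of 0.0204 W.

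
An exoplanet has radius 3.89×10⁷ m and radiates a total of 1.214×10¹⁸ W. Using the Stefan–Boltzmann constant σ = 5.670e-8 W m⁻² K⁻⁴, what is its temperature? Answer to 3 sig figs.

Surface area A = 4πR² = 4π(3.89×10⁷ m)² = 1.90156×10¹⁶ m².
P = σAT⁴ ⇒ T = (P/(σA))^(1/4) = (1.214×10¹⁸/(5.670×10⁻⁸×1.90156×10¹⁶))^(1/4) = 183 K.

T ≈ 183 K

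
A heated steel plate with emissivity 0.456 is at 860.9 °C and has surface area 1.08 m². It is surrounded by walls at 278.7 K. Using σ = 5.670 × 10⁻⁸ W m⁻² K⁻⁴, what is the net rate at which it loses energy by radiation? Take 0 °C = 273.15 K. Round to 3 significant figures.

T = 860.9 °C + 273.15 = 1134.05 K.
Area A = 1.08 m².
Net radiated power P_net = εσA(T⁴ − T₀⁴) = 0.456×5.670×10⁻⁸×1.08×(1134.05⁴ − 278.7⁴).
T⁴ − T₀⁴ = 1.65397×10¹² − 6.03320×10⁹ = 1.64794×10¹² K⁴, so P_net = 4.60×10⁴ W.

Net loss ≈ 4.60×10⁴ W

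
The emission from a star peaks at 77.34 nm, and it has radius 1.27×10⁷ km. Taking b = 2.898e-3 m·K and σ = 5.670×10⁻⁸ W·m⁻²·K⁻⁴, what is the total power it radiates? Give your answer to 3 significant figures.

P ≈ 2.27×10³² W

Wien's law: T = b/λ_max = 2.898×10⁻³/7.734×10⁻⁸ = 37470.9 K.
Surface area A = 4πR² = 4π(1.27×10¹⁰ m)² = 2.02683×10²¹ m².
Then P = σAT⁴ = 5.670×10⁻⁸×2.02683×10²¹×(37470.9)⁴ = 2.27×10³² W.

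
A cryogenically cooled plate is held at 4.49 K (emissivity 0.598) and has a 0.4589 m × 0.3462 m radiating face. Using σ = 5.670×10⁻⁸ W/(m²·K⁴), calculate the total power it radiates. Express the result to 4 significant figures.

Area A = 0.4589 × 0.3462 = 0.158871 m².
P = εσAT⁴ = 0.598 × 5.670×10⁻⁸ × 0.158871 × (4.49)⁴ = 2.189×10⁻⁶ W.

P ≈ 2.189×10⁻⁶ W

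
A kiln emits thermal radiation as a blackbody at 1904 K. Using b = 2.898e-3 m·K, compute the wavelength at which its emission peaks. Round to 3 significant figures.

λ_max ≈ 1.52 μm

Wien's displacement law: λ_max = b/T = (2.898×10⁻³ m·K)/(1904 K) = 1.522×10⁻⁶ m.
That is 1.52 μm, in the infrared range.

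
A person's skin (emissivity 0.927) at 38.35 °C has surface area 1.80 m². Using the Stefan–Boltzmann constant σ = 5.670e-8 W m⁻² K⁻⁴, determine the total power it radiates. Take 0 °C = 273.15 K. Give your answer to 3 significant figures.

T = 38.35 °C + 273.15 = 311.50 K.
Area A = 1.80 m².
P = εσAT⁴ = 0.927 × 5.670×10⁻⁸ × 1.80 × (311.50)⁴ = 891 W.

P ≈ 891 W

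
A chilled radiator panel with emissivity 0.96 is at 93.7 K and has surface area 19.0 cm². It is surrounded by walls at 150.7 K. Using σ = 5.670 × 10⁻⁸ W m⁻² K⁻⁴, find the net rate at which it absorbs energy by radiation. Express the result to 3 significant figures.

Net gain ≈ 0.0454 W

Area A = 19.0 cm² = 1.90×10⁻³ m².
Net radiated power P_net = εσA(T⁴ − T₀⁴) = 0.96×5.670×10⁻⁸×1.90×10⁻³×(93.7⁴ − 150.7⁴).
T⁴ − T₀⁴ = 7.70830×10⁷ − 5.15766×10⁸ = -4.38683×10⁸ K⁴, so P_net = -0.0454 W — negative, meaning a net gain of 0.0454 W.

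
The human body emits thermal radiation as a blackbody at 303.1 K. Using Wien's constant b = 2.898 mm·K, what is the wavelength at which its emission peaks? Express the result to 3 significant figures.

λ_max ≈ 9.56 μm

Wien's displacement law: λ_max = b/T = (2.898×10⁻³ m·K)/(303.1 K) = 9.561×10⁻⁶ m.
That is 9.56 μm, in the infrared range.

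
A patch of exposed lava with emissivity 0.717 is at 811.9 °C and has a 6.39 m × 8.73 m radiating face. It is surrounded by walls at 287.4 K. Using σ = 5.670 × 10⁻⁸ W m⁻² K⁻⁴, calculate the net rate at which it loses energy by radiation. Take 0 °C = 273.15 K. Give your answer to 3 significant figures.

T = 811.9 °C + 273.15 = 1085.05 K.
Area A = 6.39 × 8.73 = 55.7847 m².
Net radiated power P_net = εσA(T⁴ − T₀⁴) = 0.717×5.670×10⁻⁸×55.7847×(1085.05⁴ − 287.4⁴).
T⁴ − T₀⁴ = 1.38611×10¹² − 6.82256×10⁹ = 1.37929×10¹² K⁴, so P_net = 3.13×10⁶ W.

Net loss ≈ 3.13×10⁶ W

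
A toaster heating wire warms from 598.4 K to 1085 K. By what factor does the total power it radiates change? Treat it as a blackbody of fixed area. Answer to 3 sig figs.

P ∝ T⁴, so P₂/P₁ = (T₂/T₁)⁴ = (1085/598.4)⁴ = (1.81317)⁴ = 10.8.

P₂/P₁ ≈ 10.8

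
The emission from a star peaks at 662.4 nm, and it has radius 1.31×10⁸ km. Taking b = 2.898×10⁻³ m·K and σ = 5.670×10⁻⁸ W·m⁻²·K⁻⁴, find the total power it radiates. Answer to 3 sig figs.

Wien's law: T = b/λ_max = 2.898×10⁻³/6.624×10⁻⁷ = 4375.00 K.
Surface area A = 4πR² = 4π(1.31×10¹¹ m)² = 2.15651×10²³ m².
Then P = σAT⁴ = 5.670×10⁻⁸×2.15651×10²³×(4375.00)⁴ = 4.48×10³⁰ W.

P ≈ 4.48×10³⁰ W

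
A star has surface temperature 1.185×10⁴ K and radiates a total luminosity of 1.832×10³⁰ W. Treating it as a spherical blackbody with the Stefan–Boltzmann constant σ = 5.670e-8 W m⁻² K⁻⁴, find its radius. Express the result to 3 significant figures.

L = 4πR²σT⁴ ⇒ R = √(L/(4πσT⁴)).
σT⁴ = 1.11804×10⁹ W/m², so R = √(1.832×10³⁰/(4π×1.11804×10⁹)) = 1.14×10¹⁰ m.

R ≈ 1.14×10¹⁰ m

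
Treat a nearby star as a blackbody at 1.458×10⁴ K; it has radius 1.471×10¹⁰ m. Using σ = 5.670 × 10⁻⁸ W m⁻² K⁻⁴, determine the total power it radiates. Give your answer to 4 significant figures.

P ≈ 6.967×10³⁰ W

Surface area A = 4πR² = 4π(1.471×10¹⁰ m)² = 2.71916×10²¹ m².
P = σAT⁴ = 5.670×10⁻⁸ × 2.71916×10²¹ × (1.458×10⁴)⁴ = 6.967×10³⁰ W.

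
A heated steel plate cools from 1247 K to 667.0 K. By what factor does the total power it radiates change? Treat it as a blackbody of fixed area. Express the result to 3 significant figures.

P₂/P₁ ≈ 0.0819

P ∝ T⁴, so P₂/P₁ = (T₂/T₁)⁴ = (667.0/1247)⁴ = (0.534884)⁴ = 0.0819.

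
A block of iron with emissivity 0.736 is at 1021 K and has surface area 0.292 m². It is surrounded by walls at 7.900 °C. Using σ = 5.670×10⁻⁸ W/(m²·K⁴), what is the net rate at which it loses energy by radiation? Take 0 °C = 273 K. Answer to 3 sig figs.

Net loss ≈ 1.32×10⁴ W

Surroundings: T = 7.900 °C + 273 = 280.900 K.
Area A = 0.292 m².
Net radiated power P_net = εσA(T⁴ − T₀⁴) = 0.736×5.670×10⁻⁸×0.292×(1021⁴ − 280.900⁴).
T⁴ − T₀⁴ = 1.08668×10¹² − 6.22597×10⁹ = 1.08045×10¹² K⁴, so P_net = 1.32×10⁴ W.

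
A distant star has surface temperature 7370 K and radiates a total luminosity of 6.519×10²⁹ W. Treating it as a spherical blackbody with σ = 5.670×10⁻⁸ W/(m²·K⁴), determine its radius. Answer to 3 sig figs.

L = 4πR²σT⁴ ⇒ R = √(L/(4πσT⁴)).
σT⁴ = 1.67283×10⁸ W/m², so R = √(6.519×10²⁹/(4π×1.67283×10⁸)) = 1.76×10¹⁰ m.

R ≈ 1.76×10¹⁰ m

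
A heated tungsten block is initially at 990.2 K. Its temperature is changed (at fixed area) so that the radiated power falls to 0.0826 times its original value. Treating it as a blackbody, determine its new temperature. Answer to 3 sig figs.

P ∝ T⁴, so T₂/T₁ = (P₂/P₁)^(1/4) = (0.0826)^(1/4) = 0.536099.
T₂ = 990.2 × 0.536099 = 531 K.

T₂ ≈ 531 K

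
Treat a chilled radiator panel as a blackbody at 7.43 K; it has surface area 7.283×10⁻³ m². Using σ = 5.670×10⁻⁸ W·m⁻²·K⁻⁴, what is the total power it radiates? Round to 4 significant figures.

P ≈ 1.258×10⁻⁶ W

Area A = 7.283×10⁻³ m².
P = σAT⁴ = 5.670×10⁻⁸ × 7.283×10⁻³ × (7.43)⁴ = 1.258×10⁻⁶ W.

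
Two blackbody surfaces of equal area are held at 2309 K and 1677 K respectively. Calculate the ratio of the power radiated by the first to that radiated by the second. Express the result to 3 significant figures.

With equal areas, P₁/P₂ = (T₁/T₂)⁴ = (2309/1677)⁴ = 3.59.

P₁/P₂ ≈ 3.59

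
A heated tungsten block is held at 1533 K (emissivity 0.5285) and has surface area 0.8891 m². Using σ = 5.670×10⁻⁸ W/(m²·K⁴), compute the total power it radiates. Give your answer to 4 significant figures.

P ≈ 1.471×10⁵ W

Area A = 0.8891 m².
P = εσAT⁴ = 0.5285 × 5.670×10⁻⁸ × 0.8891 × (1533)⁴ = 1.471×10⁵ W.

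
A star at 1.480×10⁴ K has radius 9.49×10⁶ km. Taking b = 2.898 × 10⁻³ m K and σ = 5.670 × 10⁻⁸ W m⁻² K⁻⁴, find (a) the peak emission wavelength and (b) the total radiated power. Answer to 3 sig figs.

λ_max ≈ 196 nm; P ≈ 3.08×10³⁰ W

(a) λ_max = b/T = 2.898×10⁻³/1.480×10⁴ = 1.958×10⁻⁷ m = 196 nm.
Surface area A = 4πR² = 4π(9.49×10⁹ m)² = 1.13173×10²¹ m².
(b) P = σAT⁴ = 5.670×10⁻⁸×1.13173×10²¹×(1.480×10⁴)⁴ = 3.08×10³⁰ W.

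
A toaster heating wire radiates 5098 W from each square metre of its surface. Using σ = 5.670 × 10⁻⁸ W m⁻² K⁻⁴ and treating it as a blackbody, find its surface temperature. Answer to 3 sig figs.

I = σT⁴, so T = (I/σ)^(1/4) = (5098/(5.670×10⁻⁸))^(1/4) = 548 K.

T ≈ 548 K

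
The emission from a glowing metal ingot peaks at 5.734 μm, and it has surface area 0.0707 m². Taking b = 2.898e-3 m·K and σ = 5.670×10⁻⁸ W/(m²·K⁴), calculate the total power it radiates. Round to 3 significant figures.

P ≈ 262 W

Wien's law: T = b/λ_max = 2.898×10⁻³/5.734×10⁻⁶ = 505.406 K.
Area A = 0.0707 m².
Then P = σAT⁴ = 5.670×10⁻⁸×0.0707×(505.406)⁴ = 262 W.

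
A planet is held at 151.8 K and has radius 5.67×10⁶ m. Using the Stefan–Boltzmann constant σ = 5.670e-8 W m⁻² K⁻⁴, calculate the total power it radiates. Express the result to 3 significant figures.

Surface area A = 4πR² = 4π(5.67×10⁶ m)² = 4.03995×10¹⁴ m².
P = σAT⁴ = 5.670×10⁻⁸ × 4.03995×10¹⁴ × (151.8)⁴ = 1.22×10¹⁶ W.

P ≈ 1.22×10¹⁶ W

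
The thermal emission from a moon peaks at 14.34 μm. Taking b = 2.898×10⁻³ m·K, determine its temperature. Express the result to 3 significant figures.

T ≈ 202 K

Wien's law gives T = b/λ_max = (2.898×10⁻³ m·K)/(1.434×10⁻⁵ m) = 202 K.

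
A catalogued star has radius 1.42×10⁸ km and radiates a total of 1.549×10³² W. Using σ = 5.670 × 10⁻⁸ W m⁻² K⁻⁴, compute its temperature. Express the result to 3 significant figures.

Surface area A = 4πR² = 4π(1.42×10¹¹ m)² = 2.53388×10²³ m².
P = σAT⁴ ⇒ T = (P/(σA))^(1/4) = (1.549×10³²/(5.670×10⁻⁸×2.53388×10²³))^(1/4) = 1.02×10⁴ K.

T ≈ 1.02×10⁴ K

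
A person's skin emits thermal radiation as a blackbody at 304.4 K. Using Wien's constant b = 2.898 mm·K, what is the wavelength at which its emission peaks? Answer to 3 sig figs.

Wien's displacement law: λ_max = b/T = (2.898×10⁻³ m·K)/(304.4 K) = 9.520×10⁻⁶ m.
That is 9.52 μm, in the infrared range.

λ_max ≈ 9.52 μm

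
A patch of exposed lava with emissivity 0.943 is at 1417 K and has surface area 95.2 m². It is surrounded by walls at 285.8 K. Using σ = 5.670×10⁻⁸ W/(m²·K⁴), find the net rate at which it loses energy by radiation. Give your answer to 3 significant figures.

Net loss ≈ 2.05×10⁷ W

Area A = 95.2 m².
Net radiated power P_net = εσA(T⁴ − T₀⁴) = 0.943×5.670×10⁻⁸×95.2×(1417⁴ − 285.8⁴).
T⁴ − T₀⁴ = 4.03162×10¹² − 6.67189×10⁹ = 4.02495×10¹² K⁴, so P_net = 2.05×10⁷ W.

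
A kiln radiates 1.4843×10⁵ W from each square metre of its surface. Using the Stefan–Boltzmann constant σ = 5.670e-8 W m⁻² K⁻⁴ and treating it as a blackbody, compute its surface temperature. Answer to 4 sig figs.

I = σT⁴, so T = (I/σ)^(1/4) = (1.4843×10⁵/(5.670×10⁻⁸))^(1/4) = 1272 K.

T ≈ 1272 K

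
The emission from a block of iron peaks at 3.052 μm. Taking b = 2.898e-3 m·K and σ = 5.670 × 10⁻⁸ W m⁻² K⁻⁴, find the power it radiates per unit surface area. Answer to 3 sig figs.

Wien's law: T = b/λ_max = 2.898×10⁻³/3.052×10⁻⁶ = 949.541 K.
Then I = σT⁴ = 5.670×10⁻⁸×(949.541)⁴ = 4.61×10⁴ W/m².

I ≈ 4.61×10⁴ W/m²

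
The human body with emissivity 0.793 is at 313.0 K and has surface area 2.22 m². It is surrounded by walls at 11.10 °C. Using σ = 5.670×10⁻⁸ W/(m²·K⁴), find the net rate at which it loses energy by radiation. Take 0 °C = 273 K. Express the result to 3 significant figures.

Net loss ≈ 308 W

Surroundings: T = 11.10 °C + 273 = 284.10 K.
Area A = 2.22 m².
Net radiated power P_net = εσA(T⁴ − T₀⁴) = 0.793×5.670×10⁻⁸×2.22×(313.0⁴ − 284.10⁴).
T⁴ − T₀⁴ = 9.59792×10⁹ − 6.51456×10⁹ = 3.08336×10⁹ K⁴, so P_net = 308 W.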